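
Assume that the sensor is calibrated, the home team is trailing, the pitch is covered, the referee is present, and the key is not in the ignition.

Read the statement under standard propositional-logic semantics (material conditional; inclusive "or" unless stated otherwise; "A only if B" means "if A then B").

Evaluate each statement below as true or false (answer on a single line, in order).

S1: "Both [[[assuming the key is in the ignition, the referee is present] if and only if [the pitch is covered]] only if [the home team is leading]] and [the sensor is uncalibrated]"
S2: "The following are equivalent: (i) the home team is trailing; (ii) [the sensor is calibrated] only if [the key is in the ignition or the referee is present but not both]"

S1 false; S2 true

Let U = "the key is in the ignition" (F), G = "the referee is present" (T), S = "the pitch is covered" (T), D = "the home team is leading" (F), H = "the sensor is calibrated" (T).

S1: This is (((U → G) ↔ S) → D) ∧ ¬H.

U → G = F → T = T
(U → G) ↔ S = T ↔ T = T
((U → G) ↔ S) → D = T → F = F
¬H = ¬T = F
(((U → G) ↔ S) → D) ∧ ¬H = F ∧ F = F
Thus S1 is false.

S2: In symbols: ¬D ↔ (H → (U ⊕ G))

¬D = ¬F = T
U ⊕ G = F ⊕ T = T
H → (U ⊕ G) = T → T = T
¬D ↔ (H → (U ⊕ G)) = T ↔ T = T
So S2 is true.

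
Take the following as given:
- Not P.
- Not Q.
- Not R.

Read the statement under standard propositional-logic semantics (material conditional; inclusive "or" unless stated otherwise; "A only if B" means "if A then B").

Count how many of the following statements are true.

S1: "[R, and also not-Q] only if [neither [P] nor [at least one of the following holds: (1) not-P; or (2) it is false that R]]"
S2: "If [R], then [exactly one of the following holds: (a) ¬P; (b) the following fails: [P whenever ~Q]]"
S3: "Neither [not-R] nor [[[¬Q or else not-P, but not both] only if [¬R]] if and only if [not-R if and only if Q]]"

2

S1: Formalization: (R ∧ ¬Q) → (P ↓ (¬P ∨ ¬R))

¬Q = ¬F = T
R ∧ ¬Q = F ∧ T = F
¬P = ¬F = T
¬R = ¬F = T
¬P ∨ ¬R = T ∨ T = T
P ↓ (¬P ∨ ¬R) = F ↓ T = F
(R ∧ ¬Q) → (P ↓ (¬P ∨ ¬R)) = F → F = T
Thus S1 is true.

S2: In symbols: R → (¬P ⊕ ¬(¬Q → P))

¬P = ¬F = T
¬Q = ¬F = T
¬Q → P = T → F = F
¬(¬Q → P) = ¬F = T
¬P ⊕ ¬(¬Q → P) = T ⊕ T = F
R → (¬P ⊕ ¬(¬Q → P)) = F → F = T
Hence S2 is true.

S3: In symbols: ¬R ↓ (((¬Q ⊕ ¬P) → ¬R) ↔ (¬R ↔ Q))

¬R = ¬F = T
¬Q = ¬F = T
¬P = ¬F = T
¬Q ⊕ ¬P = T ⊕ T = F
¬R = ¬F = T
(¬Q ⊕ ¬P) → ¬R = F → T = T
¬R = ¬F = T
¬R ↔ Q = T ↔ F = F
((¬Q ⊕ ¬P) → ¬R) ↔ (¬R ↔ Q) = T ↔ F = F
¬R ↓ (((¬Q ⊕ ¬P) → ¬R) ↔ (¬R ↔ Q)) = T ↓ F = F
Thus S3 is false.

True statements: 2 (S1, S2).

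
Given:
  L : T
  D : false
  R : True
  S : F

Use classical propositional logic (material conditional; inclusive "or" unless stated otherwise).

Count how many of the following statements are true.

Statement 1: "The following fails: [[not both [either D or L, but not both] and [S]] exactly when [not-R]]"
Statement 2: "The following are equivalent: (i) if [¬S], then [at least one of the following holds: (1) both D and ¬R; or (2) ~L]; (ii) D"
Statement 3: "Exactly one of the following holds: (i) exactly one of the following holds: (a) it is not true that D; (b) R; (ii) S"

Statement 1: In symbols: not (((D xor L) nand S) iff not R)

D xor L = False xor True = True
(D xor L) nand S = True nand False = True
not R = not True = False
((D xor L) nand S) iff not R = True iff False = False
not (((D xor L) nand S) iff not R) = not False = True
Thus Statement 1 is true.

Statement 2: Formalization: (not S -> ((D and not R) or not L)) iff D

not S = not False = True
not R = not True = False
D and not R = False and False = False
not L = not True = False
(D and not R) or not L = False or False = False
not S -> ((D and not R) or not L) = True -> False = False
(not S -> ((D and not R) or not L)) iff D = False iff False = True
Hence Statement 2 is true.

Statement 3: This is (not D xor R) xor S.

not D = not False = True
not D xor R = True xor True = False
(not D xor R) xor S = False xor False = False
So Statement 3 is false.

2 of the 3 statements are true (Statement 1, Statement 2).

2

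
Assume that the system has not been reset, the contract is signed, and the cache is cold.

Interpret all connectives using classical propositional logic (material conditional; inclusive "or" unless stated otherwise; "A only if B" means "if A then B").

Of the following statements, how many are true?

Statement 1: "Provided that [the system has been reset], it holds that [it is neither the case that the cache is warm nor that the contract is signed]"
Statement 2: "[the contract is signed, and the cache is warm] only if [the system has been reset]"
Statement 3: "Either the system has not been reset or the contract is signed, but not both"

2

Let R = "the system has been reset" (F), D = "the cache is warm" (F), V = "the contract is signed" (T).

Statement 1: This is R → (D ↓ V).

D ↓ V = F ↓ T = F
R → (D ↓ V) = F → F = T
Hence Statement 1 is true.

Statement 2: Parsed as (V ∧ D) → R

V ∧ D = T ∧ F = F
(V ∧ D) → R = F → F = T
So Statement 2 is true.

Statement 3: Parsed as ¬R ⊕ V

¬R = ¬F = T
¬R ⊕ V = T ⊕ T = F
Hence Statement 3 is false.

Count: 2.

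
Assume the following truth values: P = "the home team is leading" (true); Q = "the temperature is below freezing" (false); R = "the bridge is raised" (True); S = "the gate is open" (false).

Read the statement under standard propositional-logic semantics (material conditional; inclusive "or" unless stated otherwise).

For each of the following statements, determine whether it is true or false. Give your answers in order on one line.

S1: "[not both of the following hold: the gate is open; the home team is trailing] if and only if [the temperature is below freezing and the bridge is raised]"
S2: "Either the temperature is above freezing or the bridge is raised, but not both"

S1: Formalization: (S nand not P) iff (Q and R)

not P = not True = False
S nand not P = False nand False = True
Q and R = False and True = False
(S nand not P) iff (Q and R) = True iff False = False
Thus S1 is false.

S2: In symbols: not Q xor R

not Q = not False = True
not Q xor R = True xor True = False
Hence S2 is false.

S1 False, S2 False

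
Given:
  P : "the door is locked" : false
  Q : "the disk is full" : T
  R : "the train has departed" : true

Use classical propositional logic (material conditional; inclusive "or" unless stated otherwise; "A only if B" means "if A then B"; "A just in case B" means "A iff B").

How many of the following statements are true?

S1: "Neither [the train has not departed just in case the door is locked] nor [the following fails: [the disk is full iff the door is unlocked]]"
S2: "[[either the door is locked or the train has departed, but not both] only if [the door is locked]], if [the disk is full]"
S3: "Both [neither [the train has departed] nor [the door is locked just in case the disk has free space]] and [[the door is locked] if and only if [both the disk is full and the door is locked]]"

S1: This is (not R iff P) nor not (Q iff not P).

not R = not True = False
not R iff P = False iff False = True
not P = not False = True
Q iff not P = True iff True = True
not (Q iff not P) = not True = False
(not R iff P) nor not (Q iff not P) = True nor False = False
Thus S1 is false.

S2: In symbols: Q -> ((P xor R) -> P)

P xor R = False xor True = True
(P xor R) -> P = True -> False = False
Q -> ((P xor R) -> P) = True -> False = False
Thus S2 is false.

S3: Formalization: (R nor (P iff not Q)) and (P iff (Q and P))

not Q = not True = False
P iff not Q = False iff False = True
R nor (P iff not Q) = True nor True = False
Q and P = True and False = False
P iff (Q and P) = False iff False = True
(R nor (P iff not Q)) and (P iff (Q and P)) = False and True = False
So S3 is false.

0 of the 3 statements are true (none).

0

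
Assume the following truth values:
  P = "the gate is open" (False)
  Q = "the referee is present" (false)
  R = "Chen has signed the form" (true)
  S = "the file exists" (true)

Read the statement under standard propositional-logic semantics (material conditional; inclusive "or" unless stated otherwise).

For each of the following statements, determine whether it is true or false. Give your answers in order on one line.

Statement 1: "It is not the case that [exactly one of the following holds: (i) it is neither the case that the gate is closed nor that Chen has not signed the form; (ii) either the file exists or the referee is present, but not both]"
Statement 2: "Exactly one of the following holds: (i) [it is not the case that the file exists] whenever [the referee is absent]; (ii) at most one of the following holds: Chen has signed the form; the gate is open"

Statement 1 F, Statement 2 T

Statement 1: In symbols: ~((~P nor ~R) xor (S xor Q))

~P = ~F = T
~R = ~T = F
~P nor ~R = T nor F = F
S xor Q = T xor F = T
(~P nor ~R) xor (S xor Q) = F xor T = T
~((~P nor ~R) xor (S xor Q)) = ~T = F
Thus Statement 1 is false.

Statement 2: Formalization: (~Q -> ~S) xor (R nand P)

~Q = ~F = T
~S = ~T = F
~Q -> ~S = T -> F = F
R nand P = T nand F = T
(~Q -> ~S) xor (R nand P) = F xor T = T
Thus Statement 2 is true.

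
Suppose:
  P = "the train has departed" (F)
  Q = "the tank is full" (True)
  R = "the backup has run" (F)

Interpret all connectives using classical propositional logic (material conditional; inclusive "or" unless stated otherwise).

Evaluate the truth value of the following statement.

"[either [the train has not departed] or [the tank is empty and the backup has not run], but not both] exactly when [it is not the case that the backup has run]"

This is (not P xor (not Q and not R)) iff not R.

not P = not False = True
not Q = not True = False
not R = not False = True
not Q and not R = False and True = False
not P xor (not Q and not R) = True xor False = True
not R = not False = True
(not P xor (not Q and not R)) iff not R = True iff True = True

true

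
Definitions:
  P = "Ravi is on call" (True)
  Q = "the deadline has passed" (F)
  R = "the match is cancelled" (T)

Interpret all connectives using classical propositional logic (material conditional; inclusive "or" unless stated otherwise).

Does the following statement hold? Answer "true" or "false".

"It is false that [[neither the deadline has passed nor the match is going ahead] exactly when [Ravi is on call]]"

false

Values: Q=F, R=T, P=T.
Parsed as ~((Q nor ~R) <-> P)

~R = ~T = F
Q nor ~R = F nor F = T
(Q nor ~R) <-> P = T <-> T = T
~((Q nor ~R) <-> P) = ~T = F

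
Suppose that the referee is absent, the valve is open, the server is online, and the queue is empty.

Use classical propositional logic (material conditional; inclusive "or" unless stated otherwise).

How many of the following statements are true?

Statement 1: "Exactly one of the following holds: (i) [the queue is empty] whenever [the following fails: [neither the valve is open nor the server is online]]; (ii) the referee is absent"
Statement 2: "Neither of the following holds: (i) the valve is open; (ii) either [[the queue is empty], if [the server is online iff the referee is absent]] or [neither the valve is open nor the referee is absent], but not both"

0

Let W = "the valve is open" (T), L = "the server is online" (T), U = "the queue is empty" (T), D = "the referee is present" (F).

Statement 1: Formalization: (~(W nor L) -> U) xor ~D

W nor L = T nor T = F
~(W nor L) = ~F = T
~(W nor L) -> U = T -> T = T
~D = ~F = T
(~(W nor L) -> U) xor ~D = T xor T = F
Thus Statement 1 is false.

Statement 2: Parsed as W nor (((L <-> ~D) -> U) xor (W nor ~D))

~D = ~F = T
L <-> ~D = T <-> T = T
(L <-> ~D) -> U = T -> T = T
~D = ~F = T
W nor ~D = T nor T = F
((L <-> ~D) -> U) xor (W nor ~D) = T xor F = T
W nor (((L <-> ~D) -> U) xor (W nor ~D)) = T nor T = F
Thus Statement 2 is false.

Count: 0.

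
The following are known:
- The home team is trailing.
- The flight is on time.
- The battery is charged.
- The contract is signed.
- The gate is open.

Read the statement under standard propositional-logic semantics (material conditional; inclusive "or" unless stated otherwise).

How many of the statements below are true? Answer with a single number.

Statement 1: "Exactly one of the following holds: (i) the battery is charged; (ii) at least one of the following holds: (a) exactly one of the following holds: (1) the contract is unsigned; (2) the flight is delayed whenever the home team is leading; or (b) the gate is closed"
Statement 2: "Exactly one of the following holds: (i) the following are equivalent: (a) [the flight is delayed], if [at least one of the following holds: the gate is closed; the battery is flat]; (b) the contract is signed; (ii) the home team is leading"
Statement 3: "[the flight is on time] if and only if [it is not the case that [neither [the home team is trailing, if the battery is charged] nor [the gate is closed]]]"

2

Let R = "the battery is charged" (T), S = "the contract is signed" (T), P = "the home team is leading" (F), Q = "the flight is delayed" (F), U = "the gate is open" (T).

Statement 1: Formalization: R ⊕ ((¬S ⊕ (P → Q)) ∨ ¬U)

¬S = ¬T = F
P → Q = F → F = T
¬S ⊕ (P → Q) = F ⊕ T = T
¬U = ¬T = F
(¬S ⊕ (P → Q)) ∨ ¬U = T ∨ F = T
R ⊕ ((¬S ⊕ (P → Q)) ∨ ¬U) = T ⊕ T = F
Hence Statement 1 is false.

Statement 2: In symbols: (((¬U ∨ ¬R) → Q) ↔ S) ⊕ P

¬U = ¬T = F
¬R = ¬T = F
¬U ∨ ¬R = F ∨ F = F
(¬U ∨ ¬R) → Q = F → F = T
((¬U ∨ ¬R) → Q) ↔ S = T ↔ T = T
(((¬U ∨ ¬R) → Q) ↔ S) ⊕ P = T ⊕ F = T
Thus Statement 2 is true.

Statement 3: Parsed as ¬Q ↔ ¬((R → ¬P) ↓ ¬U)

¬Q = ¬F = T
¬P = ¬F = T
R → ¬P = T → T = T
¬U = ¬T = F
(R → ¬P) ↓ ¬U = T ↓ F = F
¬((R → ¬P) ↓ ¬U) = ¬F = T
¬Q ↔ ¬((R → ¬P) ↓ ¬U) = T ↔ T = T
Thus Statement 3 is true.

Count: 2.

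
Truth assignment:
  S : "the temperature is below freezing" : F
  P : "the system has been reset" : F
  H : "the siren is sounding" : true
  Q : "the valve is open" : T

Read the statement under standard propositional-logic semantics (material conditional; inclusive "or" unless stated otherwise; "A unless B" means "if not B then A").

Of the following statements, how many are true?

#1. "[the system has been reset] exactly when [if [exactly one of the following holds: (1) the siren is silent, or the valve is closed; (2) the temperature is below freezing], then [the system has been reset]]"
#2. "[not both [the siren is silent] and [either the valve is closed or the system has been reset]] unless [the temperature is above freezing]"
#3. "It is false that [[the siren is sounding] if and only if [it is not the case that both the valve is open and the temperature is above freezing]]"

#1: Formalization: P ↔ (((¬H ∨ ¬Q) ⊕ S) → P)

¬H = ¬T = F
¬Q = ¬T = F
¬H ∨ ¬Q = F ∨ F = F
(¬H ∨ ¬Q) ⊕ S = F ⊕ F = F
((¬H ∨ ¬Q) ⊕ S) → P = F → F = T
P ↔ (((¬H ∨ ¬Q) ⊕ S) → P) = F ↔ T = F
Hence #1 is false.

#2: Formalization: (¬H ↑ (¬Q ∨ P)) ∨ ¬S

¬H = ¬T = F
¬Q = ¬T = F
¬Q ∨ P = F ∨ F = F
¬H ↑ (¬Q ∨ P) = F ↑ F = T
¬S = ¬F = T
(¬H ↑ (¬Q ∨ P)) ∨ ¬S = T ∨ T = T
So #2 is true.

#3: This is ¬(H ↔ (Q ↑ ¬S)).

¬S = ¬F = T
Q ↑ ¬S = T ↑ T = F
H ↔ (Q ↑ ¬S) = T ↔ F = F
¬(H ↔ (Q ↑ ¬S)) = ¬F = T
Thus #3 is true.

Count: 2.

2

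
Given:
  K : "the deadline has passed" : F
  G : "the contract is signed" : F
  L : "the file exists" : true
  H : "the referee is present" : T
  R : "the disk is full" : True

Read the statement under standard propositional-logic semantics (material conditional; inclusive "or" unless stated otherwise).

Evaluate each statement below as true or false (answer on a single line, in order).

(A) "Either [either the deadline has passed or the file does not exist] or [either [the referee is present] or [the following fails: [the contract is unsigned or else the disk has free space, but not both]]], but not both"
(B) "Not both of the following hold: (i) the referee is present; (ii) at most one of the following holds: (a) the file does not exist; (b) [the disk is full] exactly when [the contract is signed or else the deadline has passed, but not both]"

(A) true, (B) false

(A): Formalization: (K or not L) xor (H or not (not G xor not R))

not L = not True = False
K or not L = False or False = False
not G = not False = True
not R = not True = False
not G xor not R = True xor False = True
not (not G xor not R) = not True = False
H or not (not G xor not R) = True or False = True
(K or not L) xor (H or not (not G xor not R)) = False xor True = True
So (A) is true.

(B): This is H nand (not L nand (R iff (G xor K))).

not L = not True = False
G xor K = False xor False = False
R iff (G xor K) = True iff False = False
not L nand (R iff (G xor K)) = False nand False = True
H nand (not L nand (R iff (G xor K))) = True nand True = False
So (B) is false.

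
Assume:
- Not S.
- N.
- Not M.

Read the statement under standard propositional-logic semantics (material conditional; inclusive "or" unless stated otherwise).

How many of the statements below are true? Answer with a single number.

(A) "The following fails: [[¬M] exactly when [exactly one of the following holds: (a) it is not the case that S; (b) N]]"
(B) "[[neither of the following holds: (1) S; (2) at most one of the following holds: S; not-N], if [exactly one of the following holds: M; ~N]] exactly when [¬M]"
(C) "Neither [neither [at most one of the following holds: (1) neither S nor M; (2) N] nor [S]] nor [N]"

2

(A): In symbols: not (not M iff (not S xor N))

not M = not False = True
not S = not False = True
not S xor N = True xor True = False
not M iff (not S xor N) = True iff False = False
not (not M iff (not S xor N)) = not False = True
Thus (A) is true.

(B): Parsed as ((M xor not N) -> (S nor (S nand not N))) iff not M

not N = not True = False
M xor not N = False xor False = False
not N = not True = False
S nand not N = False nand False = True
S nor (S nand not N) = False nor True = False
(M xor not N) -> (S nor (S nand not N)) = False -> False = True
not M = not False = True
((M xor not N) -> (S nor (S nand not N))) iff not M = True iff True = True
So (B) is true.

(C): This is (((S nor M) nand N) nor S) nor N.

S nor M = False nor False = True
(S nor M) nand N = True nand True = False
((S nor M) nand N) nor S = False nor False = True
(((S nor M) nand N) nor S) nor N = True nor True = False
So (C) is false.

True statements: 2 ((A), (B)).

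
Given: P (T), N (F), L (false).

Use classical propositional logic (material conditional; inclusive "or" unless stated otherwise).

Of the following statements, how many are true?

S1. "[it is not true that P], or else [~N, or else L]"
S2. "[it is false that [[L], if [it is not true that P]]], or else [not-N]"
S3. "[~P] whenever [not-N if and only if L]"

3

S1: This is ~P | (~N | L).

~P = ~T = F
~N = ~F = T
~N | L = T | F = T
~P | (~N | L) = F | T = T
So S1 is true.

S2: In symbols: ~(~P -> L) | ~N

~P = ~T = F
~P -> L = F -> F = T
~(~P -> L) = ~T = F
~N = ~F = T
~(~P -> L) | ~N = F | T = T
So S2 is true.

S3: Parsed as (~N <-> L) -> ~P

~N = ~F = T
~N <-> L = T <-> F = F
~P = ~T = F
(~N <-> L) -> ~P = F -> F = T
So S3 is true.

Count: 3.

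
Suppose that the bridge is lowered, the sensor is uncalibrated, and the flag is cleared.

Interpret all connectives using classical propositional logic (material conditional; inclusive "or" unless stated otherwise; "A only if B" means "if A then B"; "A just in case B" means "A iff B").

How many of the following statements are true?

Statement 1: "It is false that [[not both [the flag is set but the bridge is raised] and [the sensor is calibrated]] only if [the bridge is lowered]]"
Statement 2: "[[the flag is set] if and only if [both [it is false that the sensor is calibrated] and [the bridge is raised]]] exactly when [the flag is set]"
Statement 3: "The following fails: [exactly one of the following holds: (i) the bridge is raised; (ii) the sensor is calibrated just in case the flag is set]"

Let R = "the flag is set" (False), P = "the bridge is raised" (False), Q = "the sensor is calibrated" (False).

Statement 1: This is not (((R and P) nand Q) -> not P).

R and P = False and False = False
(R and P) nand Q = False nand False = True
not P = not False = True
((R and P) nand Q) -> not P = True -> True = True
not (((R and P) nand Q) -> not P) = not True = False
Hence Statement 1 is false.

Statement 2: This is (R iff (not Q and P)) iff R.

not Q = not False = True
not Q and P = True and False = False
R iff (not Q and P) = False iff False = True
(R iff (not Q and P)) iff R = True iff False = False
Hence Statement 2 is false.

Statement 3: Parsed as not (P xor (Q iff R))

Q iff R = False iff False = True
P xor (Q iff R) = False xor True = True
not (P xor (Q iff R)) = not True = False
Thus Statement 3 is false.

Count: 0.

0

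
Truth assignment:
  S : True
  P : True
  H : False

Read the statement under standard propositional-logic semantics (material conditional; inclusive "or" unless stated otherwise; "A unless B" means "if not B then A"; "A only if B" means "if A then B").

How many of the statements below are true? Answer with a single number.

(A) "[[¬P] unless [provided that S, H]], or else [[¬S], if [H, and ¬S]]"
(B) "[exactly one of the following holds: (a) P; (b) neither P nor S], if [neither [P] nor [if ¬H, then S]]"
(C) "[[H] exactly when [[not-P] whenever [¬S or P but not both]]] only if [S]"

3

(A): In symbols: (not P or (S -> H)) or ((H and not S) -> not S)

not P = not True = False
S -> H = True -> False = False
not P or (S -> H) = False or False = False
not S = not True = False
H and not S = False and False = False
not S = not True = False
(H and not S) -> not S = False -> False = True
(not P or (S -> H)) or ((H and not S) -> not S) = False or True = True
Thus (A) is true.

(B): Formalization: (P nor (not H -> S)) -> (P xor (P nor S))

not H = not False = True
not H -> S = True -> True = True
P nor (not H -> S) = True nor True = False
P nor S = True nor True = False
P xor (P nor S) = True xor False = True
(P nor (not H -> S)) -> (P xor (P nor S)) = False -> True = True
Hence (B) is true.

(C): Parsed as (H iff ((not S xor P) -> not P)) -> S

not S = not True = False
not S xor P = False xor True = True
not P = not True = False
(not S xor P) -> not P = True -> False = False
H iff ((not S xor P) -> not P) = False iff False = True
(H iff ((not S xor P) -> not P)) -> S = True -> True = True
Hence (C) is true.

Count: 3.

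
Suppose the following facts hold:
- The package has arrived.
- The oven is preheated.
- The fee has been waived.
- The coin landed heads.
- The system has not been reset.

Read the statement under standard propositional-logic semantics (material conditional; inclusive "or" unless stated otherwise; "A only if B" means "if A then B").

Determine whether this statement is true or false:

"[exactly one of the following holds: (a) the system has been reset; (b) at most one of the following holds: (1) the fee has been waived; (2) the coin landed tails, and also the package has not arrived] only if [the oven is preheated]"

Let Q = "the system has been reset" (False), U = "the fee has been waived" (True), H = "the coin landed heads" (True), M = "the package has arrived" (True), S = "the oven is preheated" (True).
Formalization: (Q xor (U nand (not H and not M))) -> S

not H = not True = False
not M = not True = False
not H and not M = False and False = False
U nand (not H and not M) = True nand False = True
Q xor (U nand (not H and not M)) = False xor True = True
(Q xor (U nand (not H and not M))) -> S = True -> True = True

true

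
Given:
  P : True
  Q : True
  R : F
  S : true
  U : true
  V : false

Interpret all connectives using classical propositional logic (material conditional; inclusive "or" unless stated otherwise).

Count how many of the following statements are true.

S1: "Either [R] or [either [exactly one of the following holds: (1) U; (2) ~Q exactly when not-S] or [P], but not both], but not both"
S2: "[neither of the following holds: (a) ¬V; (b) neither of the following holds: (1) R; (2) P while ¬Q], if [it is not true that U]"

S1: This is R xor ((U xor (~Q <-> ~S)) xor P).

~Q = ~T = F
~S = ~T = F
~Q <-> ~S = F <-> F = T
U xor (~Q <-> ~S) = T xor T = F
(U xor (~Q <-> ~S)) xor P = F xor T = T
R xor ((U xor (~Q <-> ~S)) xor P) = F xor T = T
So S1 is true.

S2: This is ~U -> (~V nor (R nor (P & ~Q))).

~U = ~T = F
~V = ~F = T
~Q = ~T = F
P & ~Q = T & F = F
R nor (P & ~Q) = F nor F = T
~V nor (R nor (P & ~Q)) = T nor T = F
~U -> (~V nor (R nor (P & ~Q))) = F -> F = T
Hence S2 is true.

True statements: 2.

2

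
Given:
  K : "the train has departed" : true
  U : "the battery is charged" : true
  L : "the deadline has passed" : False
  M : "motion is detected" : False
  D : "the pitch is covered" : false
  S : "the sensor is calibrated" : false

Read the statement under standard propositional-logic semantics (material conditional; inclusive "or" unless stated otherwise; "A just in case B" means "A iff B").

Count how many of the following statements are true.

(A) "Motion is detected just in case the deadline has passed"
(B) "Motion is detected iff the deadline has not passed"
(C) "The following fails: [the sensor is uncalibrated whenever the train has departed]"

1

(A): In symbols: M ↔ L

M ↔ L = F ↔ F = T
Hence (A) is true.

(B): Parsed as M ↔ ¬L

¬L = ¬F = T
M ↔ ¬L = F ↔ T = F
So (B) is false.

(C): In symbols: ¬(K → ¬S)

¬S = ¬F = T
K → ¬S = T → T = T
¬(K → ¬S) = ¬T = F
So (C) is false.

True statements: 1.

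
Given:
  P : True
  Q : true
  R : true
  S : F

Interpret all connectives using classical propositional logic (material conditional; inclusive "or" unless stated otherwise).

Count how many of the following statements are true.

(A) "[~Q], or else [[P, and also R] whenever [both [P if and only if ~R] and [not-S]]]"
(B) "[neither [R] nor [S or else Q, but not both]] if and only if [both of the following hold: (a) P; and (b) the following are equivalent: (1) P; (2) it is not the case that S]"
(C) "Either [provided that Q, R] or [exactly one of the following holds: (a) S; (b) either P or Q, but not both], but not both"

2

(A): This is ¬Q ∨ (((P ↔ ¬R) ∧ ¬S) → (P ∧ R)).

¬Q = ¬T = F
¬R = ¬T = F
P ↔ ¬R = T ↔ F = F
¬S = ¬F = T
(P ↔ ¬R) ∧ ¬S = F ∧ T = F
P ∧ R = T ∧ T = T
((P ↔ ¬R) ∧ ¬S) → (P ∧ R) = F → T = T
¬Q ∨ (((P ↔ ¬R) ∧ ¬S) → (P ∧ R)) = F ∨ T = T
So (A) is true.

(B): Parsed as (R ↓ (S ⊕ Q)) ↔ (P ∧ (P ↔ ¬S))

S ⊕ Q = F ⊕ T = T
R ↓ (S ⊕ Q) = T ↓ T = F
¬S = ¬F = T
P ↔ ¬S = T ↔ T = T
P ∧ (P ↔ ¬S) = T ∧ T = T
(R ↓ (S ⊕ Q)) ↔ (P ∧ (P ↔ ¬S)) = F ↔ T = F
Thus (B) is false.

(C): Parsed as (Q → R) ⊕ (S ⊕ (P ⊕ Q))

Q → R = T → T = T
P ⊕ Q = T ⊕ T = F
S ⊕ (P ⊕ Q) = F ⊕ F = F
(Q → R) ⊕ (S ⊕ (P ⊕ Q)) = T ⊕ F = T
Hence (C) is true.

Count: 2.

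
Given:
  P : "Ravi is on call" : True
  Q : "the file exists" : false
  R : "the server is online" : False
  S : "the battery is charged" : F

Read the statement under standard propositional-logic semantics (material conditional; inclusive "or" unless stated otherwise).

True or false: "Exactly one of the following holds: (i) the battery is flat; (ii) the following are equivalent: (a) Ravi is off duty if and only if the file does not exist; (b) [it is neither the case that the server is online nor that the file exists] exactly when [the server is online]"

False.

In symbols: not S xor ((not P iff not Q) iff ((R nor Q) iff R))

not S = not False = True
not P = not True = False
not Q = not False = True
not P iff not Q = False iff True = False
R nor Q = False nor False = True
(R nor Q) iff R = True iff False = False
(not P iff not Q) iff ((R nor Q) iff R) = False iff False = True
not S xor ((not P iff not Q) iff ((R nor Q) iff R)) = True xor True = False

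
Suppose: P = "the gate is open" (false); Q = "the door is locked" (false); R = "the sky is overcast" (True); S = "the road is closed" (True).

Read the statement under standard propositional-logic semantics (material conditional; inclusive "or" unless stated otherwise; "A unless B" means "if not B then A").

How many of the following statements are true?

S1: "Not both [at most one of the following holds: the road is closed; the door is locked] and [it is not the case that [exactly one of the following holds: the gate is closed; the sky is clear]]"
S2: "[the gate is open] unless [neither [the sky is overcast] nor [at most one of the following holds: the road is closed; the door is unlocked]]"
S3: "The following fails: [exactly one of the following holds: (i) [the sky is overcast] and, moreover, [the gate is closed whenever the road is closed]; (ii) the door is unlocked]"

2

S1: This is (S nand Q) nand not (not P xor not R).

S nand Q = True nand False = True
not P = not False = True
not R = not True = False
not P xor not R = True xor False = True
not (not P xor not R) = not True = False
(S nand Q) nand not (not P xor not R) = True nand False = True
Hence S1 is true.

S2: This is P or (R nor (S nand not Q)).

not Q = not False = True
S nand not Q = True nand True = False
R nor (S nand not Q) = True nor False = False
P or (R nor (S nand not Q)) = False or False = False
Hence S2 is false.

S3: In symbols: not ((R and (S -> not P)) xor not Q)

not P = not False = True
S -> not P = True -> True = True
R and (S -> not P) = True and True = True
not Q = not False = True
(R and (S -> not P)) xor not Q = True xor True = False
not ((R and (S -> not P)) xor not Q) = not False = True
So S3 is true.

Count: 2.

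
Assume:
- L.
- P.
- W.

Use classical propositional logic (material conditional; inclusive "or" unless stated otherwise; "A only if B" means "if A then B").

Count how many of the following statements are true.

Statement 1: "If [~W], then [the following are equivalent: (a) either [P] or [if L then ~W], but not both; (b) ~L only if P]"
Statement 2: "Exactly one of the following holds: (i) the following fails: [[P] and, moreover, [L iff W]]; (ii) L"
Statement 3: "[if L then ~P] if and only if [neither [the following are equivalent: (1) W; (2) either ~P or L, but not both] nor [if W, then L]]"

3

Statement 1: Formalization: not W -> ((P xor (L -> not W)) iff (not L -> P))

not W = not True = False
not W = not True = False
L -> not W = True -> False = False
P xor (L -> not W) = True xor False = True
not L = not True = False
not L -> P = False -> True = True
(P xor (L -> not W)) iff (not L -> P) = True iff True = True
not W -> ((P xor (L -> not W)) iff (not L -> P)) = False -> True = True
So Statement 1 is true.

Statement 2: This is not (P and (L iff W)) xor L.

L iff W = True iff True = True
P and (L iff W) = True and True = True
not (P and (L iff W)) = not True = False
not (P and (L iff W)) xor L = False xor True = True
So Statement 2 is true.

Statement 3: This is (L -> not P) iff ((W iff (not P xor L)) nor (W -> L)).

not P = not True = False
L -> not P = True -> False = False
not P = not True = False
not P xor L = False xor True = True
W iff (not P xor L) = True iff True = True
W -> L = True -> True = True
(W iff (not P xor L)) nor (W -> L) = True nor True = False
(L -> not P) iff ((W iff (not P xor L)) nor (W -> L)) = False iff False = True
So Statement 3 is true.

True statements: 3 (Statement 1, Statement 2, Statement 3).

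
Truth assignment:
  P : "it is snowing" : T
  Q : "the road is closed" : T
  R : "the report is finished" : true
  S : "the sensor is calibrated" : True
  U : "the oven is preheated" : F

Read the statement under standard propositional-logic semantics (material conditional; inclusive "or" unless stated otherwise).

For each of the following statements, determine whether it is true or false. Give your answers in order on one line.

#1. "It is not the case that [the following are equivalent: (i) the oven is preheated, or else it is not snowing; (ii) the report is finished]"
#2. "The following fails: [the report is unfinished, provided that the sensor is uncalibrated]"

#1 true, #2 false

#1: This is ~((U | ~P) <-> R).

~P = ~T = F
U | ~P = F | F = F
(U | ~P) <-> R = F <-> T = F
~((U | ~P) <-> R) = ~F = T
Thus #1 is true.

#2: This is ~(~S -> ~R).

~S = ~T = F
~R = ~T = F
~S -> ~R = F -> F = T
~(~S -> ~R) = ~T = F
Hence #2 is false.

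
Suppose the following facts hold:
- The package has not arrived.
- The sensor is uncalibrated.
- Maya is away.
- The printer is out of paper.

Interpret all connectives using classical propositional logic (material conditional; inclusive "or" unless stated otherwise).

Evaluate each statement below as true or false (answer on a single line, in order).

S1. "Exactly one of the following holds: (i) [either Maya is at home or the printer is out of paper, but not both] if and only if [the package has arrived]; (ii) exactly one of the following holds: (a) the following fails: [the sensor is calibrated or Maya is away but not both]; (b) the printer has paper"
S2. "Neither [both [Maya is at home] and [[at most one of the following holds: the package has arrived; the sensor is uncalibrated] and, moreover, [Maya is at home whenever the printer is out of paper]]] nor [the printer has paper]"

Let H = "Maya is at home" (F), L = "the printer has paper" (F), K = "the package has arrived" (F), N = "the sensor is calibrated" (F).

S1: Parsed as ((H ⊕ ¬L) ↔ K) ⊕ (¬(N ⊕ ¬H) ⊕ L)

¬L = ¬F = T
H ⊕ ¬L = F ⊕ T = T
(H ⊕ ¬L) ↔ K = T ↔ F = F
¬H = ¬F = T
N ⊕ ¬H = F ⊕ T = T
¬(N ⊕ ¬H) = ¬T = F
¬(N ⊕ ¬H) ⊕ L = F ⊕ F = F
((H ⊕ ¬L) ↔ K) ⊕ (¬(N ⊕ ¬H) ⊕ L) = F ⊕ F = F
Thus S1 is false.

S2: This is (H ∧ ((K ↑ ¬N) ∧ (¬L → H))) ↓ L.

¬N = ¬F = T
K ↑ ¬N = F ↑ T = T
¬L = ¬F = T
¬L → H = T → F = F
(K ↑ ¬N) ∧ (¬L → H) = T ∧ F = F
H ∧ ((K ↑ ¬N) ∧ (¬L → H)) = F ∧ F = F
(H ∧ ((K ↑ ¬N) ∧ (¬L → H))) ↓ L = F ↓ F = T
Hence S2 is true.

S1 False / S2 True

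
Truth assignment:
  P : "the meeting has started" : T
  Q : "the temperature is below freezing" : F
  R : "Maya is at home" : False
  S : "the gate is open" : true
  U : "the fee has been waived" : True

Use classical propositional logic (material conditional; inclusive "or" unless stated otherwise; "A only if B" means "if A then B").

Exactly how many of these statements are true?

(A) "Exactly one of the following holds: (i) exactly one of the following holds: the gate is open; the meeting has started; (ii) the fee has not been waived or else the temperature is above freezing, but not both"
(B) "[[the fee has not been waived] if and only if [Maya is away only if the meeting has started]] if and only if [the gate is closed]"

2

(A): In symbols: (S ⊕ P) ⊕ (¬U ⊕ ¬Q)

S ⊕ P = T ⊕ T = F
¬U = ¬T = F
¬Q = ¬F = T
¬U ⊕ ¬Q = F ⊕ T = T
(S ⊕ P) ⊕ (¬U ⊕ ¬Q) = F ⊕ T = T
Thus (A) is true.

(B): In symbols: (¬U ↔ (¬R → P)) ↔ ¬S

¬U = ¬T = F
¬R = ¬F = T
¬R → P = T → T = T
¬U ↔ (¬R → P) = F ↔ T = F
¬S = ¬T = F
(¬U ↔ (¬R → P)) ↔ ¬S = F ↔ F = T
Thus (B) is true.

True statements: 2.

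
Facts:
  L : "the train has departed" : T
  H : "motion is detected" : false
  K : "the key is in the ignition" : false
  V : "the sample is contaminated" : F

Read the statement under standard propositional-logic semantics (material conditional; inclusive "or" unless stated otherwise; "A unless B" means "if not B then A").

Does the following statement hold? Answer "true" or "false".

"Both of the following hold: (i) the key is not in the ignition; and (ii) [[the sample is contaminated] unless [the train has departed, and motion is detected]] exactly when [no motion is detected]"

The statement is false.

Parsed as ~K & ((V | (L & H)) <-> ~H)

~K = ~F = T
L & H = T & F = F
V | (L & H) = F | F = F
~H = ~F = T
(V | (L & H)) <-> ~H = F <-> T = F
~K & ((V | (L & H)) <-> ~H) = T & F = F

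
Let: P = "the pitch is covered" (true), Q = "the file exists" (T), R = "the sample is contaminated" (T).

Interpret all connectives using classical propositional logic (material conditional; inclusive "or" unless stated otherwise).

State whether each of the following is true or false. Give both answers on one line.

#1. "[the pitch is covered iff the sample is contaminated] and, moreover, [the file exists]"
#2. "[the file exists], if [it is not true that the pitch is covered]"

#1 T; #2 T

#1: In symbols: (P iff R) and Q

P iff R = True iff True = True
(P iff R) and Q = True and True = True
Thus #1 is true.

#2: This is not P -> Q.

not P = not True = False
not P -> Q = False -> True = True
Thus #2 is true.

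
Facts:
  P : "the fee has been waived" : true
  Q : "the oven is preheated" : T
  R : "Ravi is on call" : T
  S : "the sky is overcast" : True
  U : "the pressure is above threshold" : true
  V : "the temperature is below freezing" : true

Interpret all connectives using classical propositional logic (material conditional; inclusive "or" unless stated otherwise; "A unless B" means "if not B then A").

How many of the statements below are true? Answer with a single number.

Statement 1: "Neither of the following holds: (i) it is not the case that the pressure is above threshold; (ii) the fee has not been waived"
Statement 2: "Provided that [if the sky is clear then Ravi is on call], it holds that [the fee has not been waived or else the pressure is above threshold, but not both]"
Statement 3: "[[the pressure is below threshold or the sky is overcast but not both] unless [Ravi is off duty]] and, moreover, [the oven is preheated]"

Statement 1: In symbols: ¬U ↓ ¬P

¬U = ¬T = F
¬P = ¬T = F
¬U ↓ ¬P = F ↓ F = T
Thus Statement 1 is true.

Statement 2: Parsed as (¬S → R) → (¬P ⊕ U)

¬S = ¬T = F
¬S → R = F → T = T
¬P = ¬T = F
¬P ⊕ U = F ⊕ T = T
(¬S → R) → (¬P ⊕ U) = T → T = T
Hence Statement 2 is true.

Statement 3: In symbols: ((¬U ⊕ S) ∨ ¬R) ∧ Q

¬U = ¬T = F
¬U ⊕ S = F ⊕ T = T
¬R = ¬T = F
(¬U ⊕ S) ∨ ¬R = T ∨ F = T
((¬U ⊕ S) ∨ ¬R) ∧ Q = T ∧ T = T
Thus Statement 3 is true.

Count: 3.

3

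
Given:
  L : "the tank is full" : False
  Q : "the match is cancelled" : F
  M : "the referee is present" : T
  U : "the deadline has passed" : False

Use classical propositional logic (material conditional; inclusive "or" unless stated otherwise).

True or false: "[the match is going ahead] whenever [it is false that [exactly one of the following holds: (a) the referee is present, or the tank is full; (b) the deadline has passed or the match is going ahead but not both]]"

true

Values: M=True, L=False, U=False, Q=False.
Parsed as not ((M or L) xor (U xor not Q)) -> not Q

M or L = True or False = True
not Q = not False = True
U xor not Q = False xor True = True
(M or L) xor (U xor not Q) = True xor True = False
not ((M or L) xor (U xor not Q)) = not False = True
not Q = not False = True
not ((M or L) xor (U xor not Q)) -> not Q = True -> True = True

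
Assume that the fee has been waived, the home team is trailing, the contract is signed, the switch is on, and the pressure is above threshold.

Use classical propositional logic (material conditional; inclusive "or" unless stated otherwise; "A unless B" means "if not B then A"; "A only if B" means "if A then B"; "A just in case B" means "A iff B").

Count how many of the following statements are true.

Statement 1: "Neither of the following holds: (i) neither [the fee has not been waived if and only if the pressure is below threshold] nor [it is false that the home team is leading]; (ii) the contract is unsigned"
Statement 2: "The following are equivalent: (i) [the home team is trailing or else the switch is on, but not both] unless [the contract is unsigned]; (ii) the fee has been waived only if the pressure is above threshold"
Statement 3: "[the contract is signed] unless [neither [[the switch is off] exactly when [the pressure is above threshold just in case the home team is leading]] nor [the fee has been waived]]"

2

Let P = "the fee has been waived" (T), U = "the pressure is above threshold" (T), Q = "the home team is leading" (F), R = "the contract is signed" (T), S = "the switch is on" (T).

Statement 1: In symbols: ((~P <-> ~U) nor ~Q) nor ~R

~P = ~T = F
~U = ~T = F
~P <-> ~U = F <-> F = T
~Q = ~F = T
(~P <-> ~U) nor ~Q = T nor T = F
~R = ~T = F
((~P <-> ~U) nor ~Q) nor ~R = F nor F = T
So Statement 1 is true.

Statement 2: In symbols: ((~Q xor S) | ~R) <-> (P -> U)

~Q = ~F = T
~Q xor S = T xor T = F
~R = ~T = F
(~Q xor S) | ~R = F | F = F
P -> U = T -> T = T
((~Q xor S) | ~R) <-> (P -> U) = F <-> T = F
Thus Statement 2 is false.

Statement 3: Formalization: R | ((~S <-> (U <-> Q)) nor P)

~S = ~T = F
U <-> Q = T <-> F = F
~S <-> (U <-> Q) = F <-> F = T
(~S <-> (U <-> Q)) nor P = T nor T = F
R | ((~S <-> (U <-> Q)) nor P) = T | F = T
Thus Statement 3 is true.

2 of the 3 statements are true (Statement 1, Statement 3).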